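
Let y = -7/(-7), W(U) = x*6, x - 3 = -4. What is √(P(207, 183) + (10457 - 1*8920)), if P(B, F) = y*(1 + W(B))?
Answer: 2*√383 ≈ 39.141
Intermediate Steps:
x = -1 (x = 3 - 4 = -1)
W(U) = -6 (W(U) = -1*6 = -6)
y = 1 (y = -7*(-⅐) = 1)
P(B, F) = -5 (P(B, F) = 1*(1 - 6) = 1*(-5) = -5)
√(P(207, 183) + (10457 - 1*8920)) = √(-5 + (10457 - 1*8920)) = √(-5 + (10457 - 8920)) = √(-5 + 1537) = √1532 = 2*√383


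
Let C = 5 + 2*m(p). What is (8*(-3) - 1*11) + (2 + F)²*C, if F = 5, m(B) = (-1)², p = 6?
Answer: 308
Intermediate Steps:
m(B) = 1
C = 7 (C = 5 + 2*1 = 5 + 2 = 7)
(8*(-3) - 1*11) + (2 + F)²*C = (8*(-3) - 1*11) + (2 + 5)²*7 = (-24 - 11) + 7²*7 = -35 + 49*7 = -35 + 343 = 308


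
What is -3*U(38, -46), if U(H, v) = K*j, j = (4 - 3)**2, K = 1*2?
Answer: -6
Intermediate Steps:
K = 2
j = 1 (j = 1**2 = 1)
U(H, v) = 2 (U(H, v) = 2*1 = 2)
-3*U(38, -46) = -3*2 = -6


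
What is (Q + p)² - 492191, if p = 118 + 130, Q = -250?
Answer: -492187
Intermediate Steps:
p = 248
(Q + p)² - 492191 = (-250 + 248)² - 492191 = (-2)² - 492191 = 4 - 492191 = -492187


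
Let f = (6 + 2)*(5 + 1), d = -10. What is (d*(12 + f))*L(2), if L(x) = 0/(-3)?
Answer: 0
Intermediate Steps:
L(x) = 0 (L(x) = 0*(-1/3) = 0)
f = 48 (f = 8*6 = 48)
(d*(12 + f))*L(2) = -10*(12 + 48)*0 = -10*60*0 = -600*0 = 0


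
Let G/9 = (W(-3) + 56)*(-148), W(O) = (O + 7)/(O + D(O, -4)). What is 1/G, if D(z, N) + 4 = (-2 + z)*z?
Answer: -1/75258 ≈ -1.3288e-5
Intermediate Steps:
D(z, N) = -4 + z*(-2 + z) (D(z, N) = -4 + (-2 + z)*z = -4 + z*(-2 + z))
W(O) = (7 + O)/(-4 + O² - O) (W(O) = (O + 7)/(O + (-4 + O² - 2*O)) = (7 + O)/(-4 + O² - O))
G = -75258 (G = 9*(((7 - 3)/(-4 + (-3)² - 1*(-3)) + 56)*(-148)) = 9*((4/(-4 + 9 + 3) + 56)*(-148)) = 9*((4/8 + 56)*(-148)) = 9*(((⅛)*4 + 56)*(-148)) = 9*((½ + 56)*(-148)) = 9*((113/2)*(-148)) = 9*(-8362) = -75258)
1/G = 1/(-75258) = -1/75258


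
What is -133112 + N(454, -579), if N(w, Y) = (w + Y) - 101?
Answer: -133338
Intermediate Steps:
N(w, Y) = -101 + Y + w (N(w, Y) = (Y + w) - 101 = -101 + Y + w)
-133112 + N(454, -579) = -133112 + (-101 - 579 + 454) = -133112 - 226 = -133338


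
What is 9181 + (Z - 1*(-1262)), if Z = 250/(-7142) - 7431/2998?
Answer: 111774364243/10705858 ≈ 10440.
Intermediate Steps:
Z = -26910851/10705858 (Z = 250*(-1/7142) - 7431*1/2998 = -125/3571 - 7431/2998 = -26910851/10705858 ≈ -2.5137)
9181 + (Z - 1*(-1262)) = 9181 + (-26910851/10705858 - 1*(-1262)) = 9181 + (-26910851/10705858 + 1262) = 9181 + 13483881945/10705858 = 111774364243/10705858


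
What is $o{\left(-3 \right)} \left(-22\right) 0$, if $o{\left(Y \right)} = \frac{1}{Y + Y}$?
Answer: $0$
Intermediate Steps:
$o{\left(Y \right)} = \frac{1}{2 Y}$
$o{\left(-3 \right)} \left(-22\right) 0 = \frac{1}{2 \left(-3\right)} \left(-22\right) 0 = \frac{1}{2} \left(- \frac{1}{3}\right) \left(-22\right) 0 = \left(- \frac{1}{6}\right) \left(-22\right) 0 = \frac{11}{3} \cdot 0 = 0$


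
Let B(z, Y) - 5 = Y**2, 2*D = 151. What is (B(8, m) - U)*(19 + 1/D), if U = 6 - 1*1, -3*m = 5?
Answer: 7975/151 ≈ 52.815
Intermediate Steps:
D = 151/2 (D = (1/2)*151 = 151/2 ≈ 75.500)
m = -5/3 (m = -1/3*5 = -5/3 ≈ -1.6667)
B(z, Y) = 5 + Y**2
U = 5 (U = 6 - 1 = 5)
(B(8, m) - U)*(19 + 1/D) = ((5 + (-5/3)**2) - 1*5)*(19 + 1/(151/2)) = ((5 + 25/9) - 5)*(19 + 2/151) = (70/9 - 5)*(2871/151) = (25/9)*(2871/151) = 7975/151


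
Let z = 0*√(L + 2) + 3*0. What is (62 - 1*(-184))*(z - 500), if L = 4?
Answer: -123000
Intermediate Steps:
z = 0 (z = 0*√(4 + 2) + 3*0 = 0*√6 + 0 = 0 + 0 = 0)
(62 - 1*(-184))*(z - 500) = (62 - 1*(-184))*(0 - 500) = (62 + 184)*(-500) = 246*(-500) = -123000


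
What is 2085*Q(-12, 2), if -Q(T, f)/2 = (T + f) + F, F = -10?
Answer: 83400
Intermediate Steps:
Q(T, f) = 20 - 2*T - 2*f (Q(T, f) = -2*((T + f) - 10) = -2*(-10 + T + f) = 20 - 2*T - 2*f)
2085*Q(-12, 2) = 2085*(20 - 2*(-12) - 2*2) = 2085*(20 + 24 - 4) = 2085*40 = 83400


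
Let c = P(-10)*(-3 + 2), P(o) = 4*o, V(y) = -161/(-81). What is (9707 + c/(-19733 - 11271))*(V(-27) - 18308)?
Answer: -538953297127/3033 ≈ -1.7770e+8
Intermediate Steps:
V(y) = 161/81 (V(y) = -161*(-1/81) = 161/81)
c = 40 (c = (4*(-10))*(-3 + 2) = -40*(-1) = 40)
(9707 + c/(-19733 - 11271))*(V(-27) - 18308) = (9707 + 40/(-19733 - 11271))*(161/81 - 18308) = (9707 + 40/(-31004))*(-1482787/81) = (9707 + 40*(-1/31004))*(-1482787/81) = (9707 - 10/7751)*(-1482787/81) = (75238947/7751)*(-1482787/81) = -538953297127/3033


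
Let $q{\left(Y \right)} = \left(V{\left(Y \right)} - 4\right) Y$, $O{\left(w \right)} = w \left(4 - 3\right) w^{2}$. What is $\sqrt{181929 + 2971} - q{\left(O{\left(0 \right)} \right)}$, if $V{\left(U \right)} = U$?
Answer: $430$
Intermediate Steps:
$O{\left(w \right)} = w^{3}$ ($O{\left(w \right)} = w 1 w^{2} = w w^{2} = w^{3}$)
$q{\left(Y \right)} = Y \left(-4 + Y\right)$ ($q{\left(Y \right)} = \left(Y - 4\right) Y = \left(-4 + Y\right) Y = Y \left(-4 + Y\right)$)
$\sqrt{181929 + 2971} - q{\left(O{\left(0 \right)} \right)} = \sqrt{181929 + 2971} - 0^{3} \left(-4 + 0^{3}\right) = \sqrt{184900} - 0 \left(-4 + 0\right) = 430 - 0 \left(-4\right) = 430 - 0 = 430 + 0 = 430$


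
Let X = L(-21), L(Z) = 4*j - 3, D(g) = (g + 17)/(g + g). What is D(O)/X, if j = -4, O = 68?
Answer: -5/152 ≈ -0.032895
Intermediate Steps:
D(g) = (17 + g)/(2*g) (D(g) = (17 + g)/((2*g)) = (17 + g)*(1/(2*g)) = (17 + g)/(2*g))
L(Z) = -19 (L(Z) = 4*(-4) - 3 = -16 - 3 = -19)
X = -19
D(O)/X = ((½)*(17 + 68)/68)/(-19) = ((½)*(1/68)*85)*(-1/19) = (5/8)*(-1/19) = -5/152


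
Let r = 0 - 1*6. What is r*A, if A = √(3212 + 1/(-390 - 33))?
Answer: -10*√2554309/47 ≈ -340.05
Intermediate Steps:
r = -6 (r = 0 - 6 = -6)
A = 5*√2554309/141 (A = √(3212 + 1/(-423)) = √(3212 - 1/423) = √(1358675/423) = 5*√2554309/141 ≈ 56.674)
r*A = -10*√2554309/47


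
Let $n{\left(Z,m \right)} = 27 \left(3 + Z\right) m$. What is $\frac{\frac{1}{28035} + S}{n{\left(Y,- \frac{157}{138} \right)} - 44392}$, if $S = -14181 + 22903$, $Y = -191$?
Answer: $- \frac{5623989233}{24900518790} \approx -0.22586$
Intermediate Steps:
$S = 8722$
$n{\left(Z,m \right)} = 27 m \left(3 + Z\right)$
$\frac{\frac{1}{28035} + S}{n{\left(Y,- \frac{157}{138} \right)} - 44392} = \frac{\frac{1}{28035} + 8722}{27 \left(- \frac{157}{138}\right) \left(3 - 191\right) - 44392} = \frac{\frac{1}{28035} + 8722}{27 \left(\left(-157\right) \frac{1}{138}\right) \left(-188\right) - 44392} = \frac{244521271}{28035 \left(27 \left(- \frac{157}{138}\right) \left(-188\right) - 44392\right)} = \frac{244521271}{28035 \left(\frac{132822}{23} - 44392\right)} = \frac{244521271}{28035 \left(- \frac{888194}{23}\right)} = \frac{244521271}{28035} \left(- \frac{23}{888194}\right) = - \frac{5623989233}{24900518790}$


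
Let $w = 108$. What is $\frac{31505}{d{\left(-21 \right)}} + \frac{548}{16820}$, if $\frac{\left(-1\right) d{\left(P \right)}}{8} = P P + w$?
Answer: $- \frac{131876821}{18468360} \approx -7.1407$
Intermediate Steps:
$d{\left(P \right)} = -864 - 8 P^{2}$ ($d{\left(P \right)} = - 8 \left(P P + 108\right) = - 8 \left(P^{2} + 108\right) = - 8 \left(108 + P^{2}\right) = -864 - 8 P^{2}$)
$\frac{31505}{d{\left(-21 \right)}} + \frac{548}{16820} = \frac{31505}{-864 - 8 \left(-21\right)^{2}} + \frac{548}{16820} = \frac{31505}{-864 - 3528} + 548 \cdot \frac{1}{16820} = \frac{31505}{-864 - 3528} + \frac{137}{4205} = \frac{31505}{-4392} + \frac{137}{4205} = 31505 \left(- \frac{1}{4392}\right) + \frac{137}{4205} = - \frac{31505}{4392} + \frac{137}{4205} = - \frac{131876821}{18468360}$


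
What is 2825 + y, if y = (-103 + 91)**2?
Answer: 2969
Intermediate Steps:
y = 144 (y = (-12)**2 = 144)
2825 + y = 2825 + 144 = 2969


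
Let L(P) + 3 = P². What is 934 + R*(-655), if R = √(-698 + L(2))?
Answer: 934 - 655*I*√697 ≈ 934.0 - 17293.0*I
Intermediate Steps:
L(P) = -3 + P²
R = I*√697 (R = √(-698 + (-3 + 2²)) = √(-698 + (-3 + 4)) = √(-698 + 1) = √(-697) = I*√697 ≈ 26.401*I)
934 + R*(-655) = 934 + (I*√697)*(-655) = 934 - 655*I*√697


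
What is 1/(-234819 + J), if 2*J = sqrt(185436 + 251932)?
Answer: -234819/55139853419 - sqrt(109342)/55139853419 ≈ -4.2646e-6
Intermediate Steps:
J = sqrt(109342) (J = sqrt(185436 + 251932)/2 = sqrt(437368)/2 = (2*sqrt(109342))/2 = sqrt(109342) ≈ 330.67)
1/(-234819 + J) = 1/(-234819 + sqrt(109342))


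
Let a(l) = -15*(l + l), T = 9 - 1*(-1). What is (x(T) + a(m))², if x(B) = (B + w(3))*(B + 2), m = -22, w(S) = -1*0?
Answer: 608400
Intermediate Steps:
w(S) = 0
T = 10 (T = 9 + 1 = 10)
x(B) = B*(2 + B) (x(B) = (B + 0)*(B + 2) = B*(2 + B))
a(l) = -30*l
(x(T) + a(m))² = (10*(2 + 10) - 30*(-22))² = (10*12 + 660)² = (120 + 660)² = 780² = 608400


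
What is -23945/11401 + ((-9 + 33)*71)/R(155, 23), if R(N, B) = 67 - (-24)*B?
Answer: 4605349/7057219 ≈ 0.65257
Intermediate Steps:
R(N, B) = 67 + 24*B
-23945/11401 + ((-9 + 33)*71)/R(155, 23) = -23945/11401 + ((-9 + 33)*71)/(67 + 24*23) = -23945*1/11401 + (24*71)/(67 + 552) = -23945/11401 + 1704/619 = 4605349/7057219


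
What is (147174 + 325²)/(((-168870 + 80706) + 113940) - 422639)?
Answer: -252799/396863 ≈ -0.63699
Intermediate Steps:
(147174 + 325²)/(((-168870 + 80706) + 113940) - 422639) = (147174 + 105625)/((-88164 + 113940) - 422639) = 252799/(25776 - 422639) = 252799/(-396863) = 252799*(-1/396863) = -252799/396863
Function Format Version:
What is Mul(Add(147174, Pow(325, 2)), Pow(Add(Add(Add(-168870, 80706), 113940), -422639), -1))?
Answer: Rational(-252799, 396863) ≈ -0.63699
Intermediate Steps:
Mul(Add(147174, Pow(325, 2)), Pow(Add(Add(Add(-168870, 80706), 113940), -422639), -1)) = Mul(Add(147174, 105625), Pow(Add(Add(-88164, 113940), -422639), -1)) = Mul(252799, Pow(Add(25776, -422639), -1)) = Mul(252799, Pow(-396863, -1)) = Mul(252799, Rational(-1, 396863)) = Rational(-252799, 396863)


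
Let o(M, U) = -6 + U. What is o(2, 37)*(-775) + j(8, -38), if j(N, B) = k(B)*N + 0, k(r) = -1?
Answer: -24033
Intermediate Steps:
j(N, B) = -N (j(N, B) = -N + 0 = -N)
o(2, 37)*(-775) + j(8, -38) = (-6 + 37)*(-775) - 1*8 = 31*(-775) - 8 = -24025 - 8 = -24033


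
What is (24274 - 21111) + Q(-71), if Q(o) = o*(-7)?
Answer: 3660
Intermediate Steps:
Q(o) = -7*o
(24274 - 21111) + Q(-71) = (24274 - 21111) - 7*(-71) = 3163 + 497 = 3660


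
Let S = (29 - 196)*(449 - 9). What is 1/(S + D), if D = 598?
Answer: -1/72882 ≈ -1.3721e-5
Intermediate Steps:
S = -73480 (S = -167*440 = -73480)
1/(S + D) = 1/(-73480 + 598) = 1/(-72882) = -1/72882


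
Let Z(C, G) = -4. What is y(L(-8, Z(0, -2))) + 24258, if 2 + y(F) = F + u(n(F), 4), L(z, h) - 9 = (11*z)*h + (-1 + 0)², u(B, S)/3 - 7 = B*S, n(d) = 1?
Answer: 24651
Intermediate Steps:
u(B, S) = 21 + 3*B*S (u(B, S) = 21 + 3*(B*S) = 21 + 3*B*S)
L(z, h) = 10 + 11*h*z (L(z, h) = 9 + ((11*z)*h + (-1 + 0)²) = 9 + (11*h*z + (-1)²) = 9 + (11*h*z + 1) = 9 + (1 + 11*h*z) = 10 + 11*h*z)
y(F) = 31 + F (y(F) = -2 + (F + (21 + 3*1*4)) = -2 + (F + (21 + 12)) = -2 + (F + 33) = -2 + (33 + F) = 31 + F)
y(L(-8, Z(0, -2))) + 24258 = (31 + (10 + 11*(-4)*(-8))) + 24258 = (31 + (10 + 352)) + 24258 = (31 + 362) + 24258 = 393 + 24258 = 24651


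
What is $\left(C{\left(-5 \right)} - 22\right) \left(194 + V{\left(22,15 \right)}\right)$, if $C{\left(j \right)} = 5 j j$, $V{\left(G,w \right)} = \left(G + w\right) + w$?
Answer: $25338$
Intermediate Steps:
$V{\left(G,w \right)} = G + 2 w$
$C{\left(j \right)} = 5 j^{2}$
$\left(C{\left(-5 \right)} - 22\right) \left(194 + V{\left(22,15 \right)}\right) = \left(5 \left(-5\right)^{2} - 22\right) \left(194 + \left(22 + 2 \cdot 15\right)\right) = \left(5 \cdot 25 - 22\right) \left(194 + \left(22 + 30\right)\right) = \left(125 - 22\right) \left(194 + 52\right) = 103 \cdot 246 = 25338$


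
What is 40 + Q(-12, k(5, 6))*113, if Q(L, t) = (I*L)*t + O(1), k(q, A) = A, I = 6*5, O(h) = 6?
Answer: -243362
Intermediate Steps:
I = 30
Q(L, t) = 6 + 30*L*t (Q(L, t) = (30*L)*t + 6 = 30*L*t + 6 = 6 + 30*L*t)
40 + Q(-12, k(5, 6))*113 = 40 + (6 + 30*(-12)*6)*113 = 40 + (6 - 2160)*113 = 40 - 2154*113 = 40 - 243402 = -243362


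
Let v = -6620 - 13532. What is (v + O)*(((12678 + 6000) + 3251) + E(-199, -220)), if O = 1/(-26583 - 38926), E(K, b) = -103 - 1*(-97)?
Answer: -28941371540587/65509 ≈ -4.4179e+8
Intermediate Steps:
E(K, b) = -6 (E(K, b) = -103 + 97 = -6)
v = -20152
O = -1/65509 (O = 1/(-65509) = -1/65509 ≈ -1.5265e-5)
(v + O)*(((12678 + 6000) + 3251) + E(-199, -220)) = (-20152 - 1/65509)*(((12678 + 6000) + 3251) - 6) = -1320137369*((18678 + 3251) - 6)/65509 = -1320137369*(21929 - 6)/65509 = -1320137369/65509*21923 = -28941371540587/65509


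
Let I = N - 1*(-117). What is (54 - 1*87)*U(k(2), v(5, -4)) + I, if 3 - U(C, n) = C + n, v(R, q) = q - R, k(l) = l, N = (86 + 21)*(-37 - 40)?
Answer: -8452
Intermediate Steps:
N = -8239 (N = 107*(-77) = -8239)
U(C, n) = 3 - C - n (U(C, n) = 3 - (C + n) = 3 + (-C - n) = 3 - C - n)
I = -8122 (I = -8239 - 1*(-117) = -8239 + 117 = -8122)
(54 - 1*87)*U(k(2), v(5, -4)) + I = (54 - 1*87)*(3 - 1*2 - (-4 - 1*5)) - 8122 = (54 - 87)*(3 - 2 - (-4 - 5)) - 8122 = -33*(3 - 2 - 1*(-9)) - 8122 = -33*(3 - 2 + 9) - 8122 = -33*10 - 8122 = -330 - 8122 = -8452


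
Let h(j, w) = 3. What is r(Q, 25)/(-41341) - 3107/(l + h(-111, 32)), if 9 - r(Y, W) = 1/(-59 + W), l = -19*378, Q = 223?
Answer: 4364976605/10090759326 ≈ 0.43257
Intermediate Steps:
l = -7182
r(Y, W) = 9 - 1/(-59 + W)
r(Q, 25)/(-41341) - 3107/(l + h(-111, 32)) = ((-532 + 9*25)/(-59 + 25))/(-41341) - 3107/(-7182 + 3) = ((-532 + 225)/(-34))*(-1/41341) - 3107/(-7179) = -1/34*(-307)*(-1/41341) - 3107*(-1/7179) = (307/34)*(-1/41341) + 3107/7179 = -307/1405594 + 3107/7179 = 4364976605/10090759326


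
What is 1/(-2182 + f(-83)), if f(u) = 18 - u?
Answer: -1/2081 ≈ -0.00048054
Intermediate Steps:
1/(-2182 + f(-83)) = 1/(-2182 + (18 - 1*(-83))) = 1/(-2182 + (18 + 83)) = 1/(-2182 + 101) = 1/(-2081) = -1/2081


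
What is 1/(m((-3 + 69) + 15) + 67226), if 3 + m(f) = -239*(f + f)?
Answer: 1/28505 ≈ 3.5082e-5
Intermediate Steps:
m(f) = -3 - 478*f (m(f) = -3 - 239*(f + f) = -3 - 478*f)
1/(m((-3 + 69) + 15) + 67226) = 1/((-3 - 478*((-3 + 69) + 15)) + 67226) = 1/((-3 - 478*(66 + 15)) + 67226) = 1/((-3 - 478*81) + 67226) = 1/((-3 - 38718) + 67226) = 1/(-38721 + 67226) = 1/28505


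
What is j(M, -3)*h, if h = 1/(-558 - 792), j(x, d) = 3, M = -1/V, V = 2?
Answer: -1/450 ≈ -0.0022222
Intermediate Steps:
M = -½ (M = -1/2 = -1*½ = -½ ≈ -0.50000)
h = -1/1350 (h = 1/(-1350) = -1/1350 ≈ -0.00074074)
j(M, -3)*h = 3*(-1/1350) = -1/450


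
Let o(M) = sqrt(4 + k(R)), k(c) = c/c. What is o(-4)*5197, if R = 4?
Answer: 5197*sqrt(5) ≈ 11621.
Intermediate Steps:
k(c) = 1
o(M) = sqrt(5) (o(M) = sqrt(4 + 1) = sqrt(5))
o(-4)*5197 = sqrt(5)*5197 = 5197*sqrt(5)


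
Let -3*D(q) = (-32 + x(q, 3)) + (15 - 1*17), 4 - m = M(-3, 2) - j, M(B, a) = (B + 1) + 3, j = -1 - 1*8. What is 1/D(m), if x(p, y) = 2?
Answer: 3/32 ≈ 0.093750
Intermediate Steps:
j = -9 (j = -1 - 8 = -9)
M(B, a) = 4 + B (M(B, a) = (1 + B) + 3 = 4 + B)
m = -6 (m = 4 - ((4 - 3) - 1*(-9)) = 4 - (1 + 9) = 4 - 1*10 = 4 - 10 = -6)
D(q) = 32/3 (D(q) = -((-32 + 2) + (15 - 1*17))/3 = -(-30 + (15 - 17))/3 = -(-30 - 2)/3 = -1/3*(-32) = 32/3)
1/D(m) = 1/(32/3) = 3/32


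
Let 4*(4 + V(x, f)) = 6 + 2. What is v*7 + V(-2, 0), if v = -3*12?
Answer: -254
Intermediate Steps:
V(x, f) = -2 (V(x, f) = -4 + (6 + 2)/4 = -4 + (1/4)*8 = -4 + 2 = -2)
v = -36
v*7 + V(-2, 0) = -36*7 - 2 = -252 - 2 = -254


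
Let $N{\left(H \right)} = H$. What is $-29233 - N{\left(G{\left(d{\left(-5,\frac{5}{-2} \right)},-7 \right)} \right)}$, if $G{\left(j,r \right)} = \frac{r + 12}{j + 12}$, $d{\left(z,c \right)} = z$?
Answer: $- \frac{204636}{7} \approx -29234.0$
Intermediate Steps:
$G{\left(j,r \right)} = \frac{12 + r}{12 + j}$
$-29233 - N{\left(G{\left(d{\left(-5,\frac{5}{-2} \right)},-7 \right)} \right)} = -29233 - \frac{12 - 7}{12 - 5} = -29233 - \frac{1}{7} \cdot 5 = -29233 - \frac{5}{7} = - \frac{204636}{7}$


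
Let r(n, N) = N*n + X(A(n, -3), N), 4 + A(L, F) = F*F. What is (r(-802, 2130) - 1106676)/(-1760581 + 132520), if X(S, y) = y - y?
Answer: 938312/542687 ≈ 1.7290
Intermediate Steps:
A(L, F) = -4 + F² (A(L, F) = -4 + F*F = -4 + F²)
X(S, y) = 0
r(n, N) = N*n (r(n, N) = N*n + 0 = N*n)
(r(-802, 2130) - 1106676)/(-1760581 + 132520) = (2130*(-802) - 1106676)/(-1760581 + 132520) = (-1708260 - 1106676)/(-1628061) = -2814936*(-1/1628061) = 938312/542687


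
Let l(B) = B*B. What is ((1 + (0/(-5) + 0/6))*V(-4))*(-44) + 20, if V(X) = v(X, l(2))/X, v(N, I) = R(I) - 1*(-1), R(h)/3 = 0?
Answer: 31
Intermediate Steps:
l(B) = B**2
R(h) = 0 (R(h) = 3*0 = 0)
v(N, I) = 1 (v(N, I) = 0 - 1*(-1) = 0 + 1 = 1)
V(X) = 1/X
((1 + (0/(-5) + 0/6))*V(-4))*(-44) + 20 = ((1 + (0/(-5) + 0/6))/(-4))*(-44) + 20 = ((1 + (0*(-1/5) + 0*(1/6)))*(-1/4))*(-44) + 20 = ((1 + (0 + 0))*(-1/4))*(-44) + 20 = ((1 + 0)*(-1/4))*(-44) + 20 = (1*(-1/4))*(-44) + 20 = -1/4*(-44) + 20 = 11 + 20 = 31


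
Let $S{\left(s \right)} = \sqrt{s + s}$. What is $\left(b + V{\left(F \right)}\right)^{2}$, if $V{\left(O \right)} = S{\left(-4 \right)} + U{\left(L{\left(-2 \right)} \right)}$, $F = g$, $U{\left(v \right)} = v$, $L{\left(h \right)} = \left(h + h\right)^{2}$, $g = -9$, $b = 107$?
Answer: $15121 + 492 i \sqrt{2} \approx 15121.0 + 695.79 i$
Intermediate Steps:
$L{\left(h \right)} = 4 h^{2}$ ($L{\left(h \right)} = \left(2 h\right)^{2} = 4 h^{2}$)
$F = -9$
$S{\left(s \right)} = \sqrt{2} \sqrt{s}$ ($S{\left(s \right)} = \sqrt{2 s} = \sqrt{2} \sqrt{s}$)
$V{\left(O \right)} = 16 + 2 i \sqrt{2}$ ($V{\left(O \right)} = \sqrt{2} \sqrt{-4} + 4 \left(-2\right)^{2} = \sqrt{2} \cdot 2 i + 4 \cdot 4 = 2 i \sqrt{2} + 16 = 16 + 2 i \sqrt{2}$)
$\left(b + V{\left(F \right)}\right)^{2} = \left(107 + \left(16 + 2 i \sqrt{2}\right)\right)^{2} = \left(123 + 2 i \sqrt{2}\right)^{2}$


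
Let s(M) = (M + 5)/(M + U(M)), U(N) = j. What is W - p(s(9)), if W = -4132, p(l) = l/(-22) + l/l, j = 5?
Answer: -90925/22 ≈ -4133.0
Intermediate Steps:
U(N) = 5
s(M) = 1 (s(M) = (M + 5)/(M + 5) = (5 + M)/(5 + M) = 1)
p(l) = 1 - l/22 (p(l) = l*(-1/22) + 1 = -l/22 + 1 = 1 - l/22)
W - p(s(9)) = -4132 - (1 - 1/22*1) = -4132 - (1 - 1/22) = -4132 - 1*21/22 = -4132 - 21/22 = -90925/22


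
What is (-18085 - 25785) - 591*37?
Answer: -65737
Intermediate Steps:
(-18085 - 25785) - 591*37 = -43870 - 21867 = -65737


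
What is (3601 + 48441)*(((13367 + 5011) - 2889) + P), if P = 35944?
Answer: 2676676186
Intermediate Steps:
(3601 + 48441)*(((13367 + 5011) - 2889) + P) = (3601 + 48441)*(((13367 + 5011) - 2889) + 35944) = 52042*((18378 - 2889) + 35944) = 52042*(15489 + 35944) = 52042*51433 = 2676676186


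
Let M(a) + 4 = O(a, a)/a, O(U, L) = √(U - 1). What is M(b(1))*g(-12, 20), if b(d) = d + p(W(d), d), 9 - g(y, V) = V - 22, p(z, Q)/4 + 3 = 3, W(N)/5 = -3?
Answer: -44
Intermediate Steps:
W(N) = -15 (W(N) = 5*(-3) = -15)
p(z, Q) = 0 (p(z, Q) = -12 + 4*3 = -12 + 12 = 0)
g(y, V) = 31 - V (g(y, V) = 9 - (V - 22) = 9 - (-22 + V) = 9 + (22 - V) = 31 - V)
b(d) = d (b(d) = d + 0 = d)
O(U, L) = √(-1 + U)
M(a) = -4 + √(-1 + a)/a
M(b(1))*g(-12, 20) = (-4 + √(-1 + 1)/1)*(31 - 1*20) = (-4 + 1*√0)*(31 - 20) = (-4 + 1*0)*11 = (-4 + 0)*11 = -4*11 = -44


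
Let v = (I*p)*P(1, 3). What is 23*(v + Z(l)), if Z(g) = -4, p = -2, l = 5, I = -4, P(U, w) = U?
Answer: 92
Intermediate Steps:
v = 8 (v = -4*(-2)*1 = 8*1 = 8)
23*(v + Z(l)) = 23*(8 - 4) = 23*4 = 92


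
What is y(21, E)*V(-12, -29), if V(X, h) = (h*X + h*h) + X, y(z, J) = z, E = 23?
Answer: 24717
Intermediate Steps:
V(X, h) = X + h² + X*h (V(X, h) = (X*h + h²) + X = (h² + X*h) + X = X + h² + X*h)
y(21, E)*V(-12, -29) = 21*(-12 + (-29)² - 12*(-29)) = 21*(-12 + 841 + 348) = 21*1177 = 24717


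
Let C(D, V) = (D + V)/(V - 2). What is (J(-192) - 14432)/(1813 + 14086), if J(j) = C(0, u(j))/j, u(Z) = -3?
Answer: -4618241/5087680 ≈ -0.90773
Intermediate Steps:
C(D, V) = (D + V)/(-2 + V)
J(j) = 3/(5*j) (J(j) = ((0 - 3)/(-2 - 3))/j = (-3/(-5))/j = (-1/5*(-3))/j = 3/(5*j))
(J(-192) - 14432)/(1813 + 14086) = ((3/5)/(-192) - 14432)/(1813 + 14086) = ((3/5)*(-1/192) - 14432)/15899 = (-1/320 - 14432)*(1/15899) = -4618241/320*1/15899 = -4618241/5087680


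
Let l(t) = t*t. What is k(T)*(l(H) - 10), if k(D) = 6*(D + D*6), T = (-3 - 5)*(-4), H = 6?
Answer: 34944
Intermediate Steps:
l(t) = t**2
T = 32 (T = -8*(-4) = 32)
k(D) = 42*D (k(D) = 6*(D + 6*D) = 6*(7*D) = 42*D)
k(T)*(l(H) - 10) = (42*32)*(6**2 - 10) = 1344*(36 - 10) = 1344*26 = 34944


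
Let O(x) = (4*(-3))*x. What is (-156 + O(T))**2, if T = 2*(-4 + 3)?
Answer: 17424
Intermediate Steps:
T = -2 (T = 2*(-1) = -2)
O(x) = -12*x
(-156 + O(T))**2 = (-156 - 12*(-2))**2 = (-156 + 24)**2 = (-132)**2 = 17424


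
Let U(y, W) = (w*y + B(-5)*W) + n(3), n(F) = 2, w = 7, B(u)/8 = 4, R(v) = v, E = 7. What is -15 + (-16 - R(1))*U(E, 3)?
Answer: -2514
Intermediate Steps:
B(u) = 32 (B(u) = 8*4 = 32)
U(y, W) = 2 + 7*y + 32*W (U(y, W) = (7*y + 32*W) + 2 = 2 + 7*y + 32*W)
-15 + (-16 - R(1))*U(E, 3) = -15 + (-16 - 1*1)*(2 + 7*7 + 32*3) = -15 + (-16 - 1)*(2 + 49 + 96) = -15 - 17*147 = -15 - 2499 = -2514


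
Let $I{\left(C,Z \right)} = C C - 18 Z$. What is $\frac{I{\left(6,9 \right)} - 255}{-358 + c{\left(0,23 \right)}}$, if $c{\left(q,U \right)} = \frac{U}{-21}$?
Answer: $\frac{8001}{7541} \approx 1.061$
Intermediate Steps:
$I{\left(C,Z \right)} = C^{2} - 18 Z$
$c{\left(q,U \right)} = - \frac{U}{21}$ ($c{\left(q,U \right)} = U \left(- \frac{1}{21}\right) = - \frac{U}{21}$)
$\frac{I{\left(6,9 \right)} - 255}{-358 + c{\left(0,23 \right)}} = \frac{\left(6^{2} - 162\right) - 255}{-358 - \frac{23}{21}} = \frac{\left(36 - 162\right) - 255}{-358 - \frac{23}{21}} = \frac{-126 - 255}{- \frac{7541}{21}} = \left(-381\right) \left(- \frac{21}{7541}\right) = \frac{8001}{7541}$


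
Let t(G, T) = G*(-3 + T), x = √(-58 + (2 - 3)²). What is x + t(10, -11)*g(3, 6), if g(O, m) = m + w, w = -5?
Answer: -140 + I*√57 ≈ -140.0 + 7.5498*I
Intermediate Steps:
x = I*√57 (x = √(-58 + (-1)²) = √(-58 + 1) = √(-57) = I*√57 ≈ 7.5498*I)
g(O, m) = -5 + m (g(O, m) = m - 5 = -5 + m)
x + t(10, -11)*g(3, 6) = I*√57 + (10*(-3 - 11))*(-5 + 6) = I*√57 + (10*(-14))*1 = I*√57 - 140*1 = I*√57 - 140 = -140 + I*√57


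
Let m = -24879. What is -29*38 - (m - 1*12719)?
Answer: 36496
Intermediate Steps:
-29*38 - (m - 1*12719) = -29*38 - (-24879 - 1*12719) = -1102 - (-24879 - 12719) = -1102 - 1*(-37598) = -1102 + 37598 = 36496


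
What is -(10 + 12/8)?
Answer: -23/2 ≈ -11.500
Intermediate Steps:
-(10 + 12/8) = -(10 + 12*(⅛)) = -(10 + 3/2) = -1*23/2 = -23/2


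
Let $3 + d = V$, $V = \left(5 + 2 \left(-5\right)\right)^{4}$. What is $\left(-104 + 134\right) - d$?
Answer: $-592$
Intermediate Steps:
$V = 625$ ($V = \left(5 - 10\right)^{4} = \left(-5\right)^{4} = 625$)
$d = 622$ ($d = -3 + 625 = 622$)
$\left(-104 + 134\right) - d = \left(-104 + 134\right) - 622 = 30 - 622 = -592$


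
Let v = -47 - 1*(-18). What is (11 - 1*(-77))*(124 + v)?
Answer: 8360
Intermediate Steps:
v = -29 (v = -47 + 18 = -29)
(11 - 1*(-77))*(124 + v) = (11 - 1*(-77))*(124 - 29) = (11 + 77)*95 = 88*95 = 8360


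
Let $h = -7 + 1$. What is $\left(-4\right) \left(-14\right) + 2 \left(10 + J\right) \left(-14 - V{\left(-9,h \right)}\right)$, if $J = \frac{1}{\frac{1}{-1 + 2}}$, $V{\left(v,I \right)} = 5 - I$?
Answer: $-494$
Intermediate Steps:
$h = -6$
$J = 1$ ($J = \frac{1}{1^{-1}} = 1^{-1} = 1$)
$\left(-4\right) \left(-14\right) + 2 \left(10 + J\right) \left(-14 - V{\left(-9,h \right)}\right) = \left(-4\right) \left(-14\right) + 2 \left(10 + 1\right) \left(-14 - \left(5 - -6\right)\right) = 56 + 2 \cdot 11 \left(-14 - \left(5 + 6\right)\right) = 56 + 22 \left(-14 - 11\right) = 56 + 22 \left(-25\right) = 56 - 550 = -494$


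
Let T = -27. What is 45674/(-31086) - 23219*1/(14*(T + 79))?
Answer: -53931179/1616472 ≈ -33.364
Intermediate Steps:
45674/(-31086) - 23219*1/(14*(T + 79)) = 45674/(-31086) - 23219*1/(14*(-27 + 79)) = 45674*(-1/31086) - 23219/(14*52) = -22837/15543 - 23219/728 = -22837/15543 - 23219*1/728 = -22837/15543 - 3317/104 = -53931179/1616472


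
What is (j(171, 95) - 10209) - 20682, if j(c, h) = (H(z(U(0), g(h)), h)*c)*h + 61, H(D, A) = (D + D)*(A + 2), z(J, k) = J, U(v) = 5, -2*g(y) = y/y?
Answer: 15726820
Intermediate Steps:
g(y) = -1/2 (g(y) = -y/(2*y) = -1/2*1 = -1/2)
H(D, A) = 2*D*(2 + A) (H(D, A) = (2*D)*(2 + A) = 2*D*(2 + A))
j(c, h) = 61 + c*h*(20 + 10*h) (j(c, h) = ((2*5*(2 + h))*c)*h + 61 = ((20 + 10*h)*c)*h + 61 = (c*(20 + 10*h))*h + 61 = c*h*(20 + 10*h) + 61 = 61 + c*h*(20 + 10*h))
(j(171, 95) - 10209) - 20682 = ((61 + 10*171*95*(2 + 95)) - 10209) - 20682 = ((61 + 10*171*95*97) - 10209) - 20682 = ((61 + 15757650) - 10209) - 20682 = (15757711 - 10209) - 20682 = 15747502 - 20682 = 15726820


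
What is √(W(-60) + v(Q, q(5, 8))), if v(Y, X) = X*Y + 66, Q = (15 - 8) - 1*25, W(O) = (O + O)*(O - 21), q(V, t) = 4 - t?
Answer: √9858 ≈ 99.287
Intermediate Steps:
W(O) = 2*O*(-21 + O) (W(O) = (2*O)*(-21 + O) = 2*O*(-21 + O))
Q = -18 (Q = 7 - 25 = -18)
v(Y, X) = 66 + X*Y
√(W(-60) + v(Q, q(5, 8))) = √(2*(-60)*(-21 - 60) + (66 + (4 - 1*8)*(-18))) = √(2*(-60)*(-81) + (66 + (4 - 8)*(-18))) = √(9720 + (66 - 4*(-18))) = √(9720 + (66 + 72)) = √(9720 + 138) = √9858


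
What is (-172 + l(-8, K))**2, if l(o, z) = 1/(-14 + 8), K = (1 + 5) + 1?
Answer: 1067089/36 ≈ 29641.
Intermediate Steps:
K = 7 (K = 6 + 1 = 7)
l(o, z) = -1/6 (l(o, z) = 1/(-6) = -1/6)
(-172 + l(-8, K))**2 = (-172 - 1/6)**2 = (-1033/6)**2 = 1067089/36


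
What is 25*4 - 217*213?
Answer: -46121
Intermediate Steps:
25*4 - 217*213 = 100 - 46221 = -46121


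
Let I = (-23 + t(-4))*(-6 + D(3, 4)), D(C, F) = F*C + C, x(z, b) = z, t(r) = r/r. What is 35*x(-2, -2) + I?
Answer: -268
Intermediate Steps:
t(r) = 1
D(C, F) = C + C*F (D(C, F) = C*F + C = C + C*F)
I = -198 (I = (-23 + 1)*(-6 + 3*(1 + 4)) = -22*(-6 + 3*5) = -22*(-6 + 15) = -22*9 = -198)
35*x(-2, -2) + I = 35*(-2) - 198 = -70 - 198 = -268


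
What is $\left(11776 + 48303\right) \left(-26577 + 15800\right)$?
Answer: $-647471383$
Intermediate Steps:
$\left(11776 + 48303\right) \left(-26577 + 15800\right) = 60079 \left(-10777\right) = -647471383$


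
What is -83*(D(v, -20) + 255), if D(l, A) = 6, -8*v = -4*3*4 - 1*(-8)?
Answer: -21663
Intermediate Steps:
v = 5 (v = -(-4*3*4 - 1*(-8))/8 = -(-12*4 + 8)/8 = -(-48 + 8)/8 = -1/8*(-40) = 5)
-83*(D(v, -20) + 255) = -83*(6 + 255) = -83*261 = -21663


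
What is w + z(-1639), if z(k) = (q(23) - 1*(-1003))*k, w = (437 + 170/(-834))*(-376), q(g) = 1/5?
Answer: -3770681128/2085 ≈ -1.8085e+6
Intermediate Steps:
q(g) = 1/5
w = -68486144/417 (w = (437 + 170*(-1/834))*(-376) = (437 - 85/417)*(-376) = (182144/417)*(-376) = -68486144/417 ≈ -1.6424e+5)
z(k) = 5016*k/5 (z(k) = (1/5 - 1*(-1003))*k = (1/5 + 1003)*k = 5016*k/5)
w + z(-1639) = -68486144/417 + (5016/5)*(-1639) = -68486144/417 - 8221224/5 = -3770681128/2085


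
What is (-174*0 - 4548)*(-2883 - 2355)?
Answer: 23822424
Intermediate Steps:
(-174*0 - 4548)*(-2883 - 2355) = (0 - 4548)*(-5238) = -4548*(-5238) = 23822424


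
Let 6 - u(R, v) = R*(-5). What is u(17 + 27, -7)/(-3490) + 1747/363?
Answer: 3007496/633435 ≈ 4.7479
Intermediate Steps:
u(R, v) = 6 + 5*R (u(R, v) = 6 - R*(-5) = 6 - (-5)*R = 6 + 5*R)
u(17 + 27, -7)/(-3490) + 1747/363 = (6 + 5*(17 + 27))/(-3490) + 1747/363 = (6 + 5*44)*(-1/3490) + 1747*(1/363) = (6 + 220)*(-1/3490) + 1747/363 = 226*(-1/3490) + 1747/363 = -113/1745 + 1747/363 = 3007496/633435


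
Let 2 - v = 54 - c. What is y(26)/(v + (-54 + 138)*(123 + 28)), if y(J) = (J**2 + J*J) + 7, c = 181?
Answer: 453/4271 ≈ 0.10606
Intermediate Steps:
v = 129 (v = 2 - (54 - 1*181) = 2 - (54 - 181) = 2 - 1*(-127) = 2 + 127 = 129)
y(J) = 7 + 2*J**2 (y(J) = (J**2 + J**2) + 7 = 2*J**2 + 7 = 7 + 2*J**2)
y(26)/(v + (-54 + 138)*(123 + 28)) = (7 + 2*26**2)/(129 + (-54 + 138)*(123 + 28)) = (7 + 2*676)/(129 + 84*151) = (7 + 1352)/(129 + 12684) = 1359/12813 = 1359*(1/12813) = 453/4271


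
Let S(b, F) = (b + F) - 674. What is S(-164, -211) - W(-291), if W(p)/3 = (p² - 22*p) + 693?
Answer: -276377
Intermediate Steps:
S(b, F) = -674 + F + b (S(b, F) = (F + b) - 674 = -674 + F + b)
W(p) = 2079 - 66*p + 3*p² (W(p) = 3*((p² - 22*p) + 693) = 3*(693 + p² - 22*p) = 2079 - 66*p + 3*p²)
S(-164, -211) - W(-291) = (-674 - 211 - 164) - (2079 - 66*(-291) + 3*(-291)²) = -1049 - (2079 + 19206 + 3*84681) = -1049 - (2079 + 19206 + 254043) = -1049 - 1*275328 = -1049 - 275328 = -276377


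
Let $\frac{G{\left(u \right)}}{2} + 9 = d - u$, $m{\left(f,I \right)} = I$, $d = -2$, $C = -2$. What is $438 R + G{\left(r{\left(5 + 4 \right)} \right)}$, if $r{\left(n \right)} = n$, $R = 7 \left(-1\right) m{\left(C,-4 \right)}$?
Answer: $12224$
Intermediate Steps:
$R = 28$ ($R = 7 \left(-1\right) \left(-4\right) = \left(-7\right) \left(-4\right) = 28$)
$G{\left(u \right)} = -22 - 2 u$ ($G{\left(u \right)} = -18 + 2 \left(-2 - u\right) = -18 - \left(4 + 2 u\right) = -22 - 2 u$)
$438 R + G{\left(r{\left(5 + 4 \right)} \right)} = 438 \cdot 28 - \left(22 + 2 \left(5 + 4\right)\right) = 12264 - 40 = 12224$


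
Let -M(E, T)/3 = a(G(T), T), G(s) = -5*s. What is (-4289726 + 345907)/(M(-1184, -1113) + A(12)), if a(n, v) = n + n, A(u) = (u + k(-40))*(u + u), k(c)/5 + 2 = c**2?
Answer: -3943819/158658 ≈ -24.857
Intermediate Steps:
k(c) = -10 + 5*c**2
A(u) = 2*u*(7990 + u) (A(u) = (u + (-10 + 5*(-40)**2))*(u + u) = (u + (-10 + 5*1600))*(2*u) = (u + (-10 + 8000))*(2*u) = (u + 7990)*(2*u) = (7990 + u)*(2*u) = 2*u*(7990 + u))
a(n, v) = 2*n
M(E, T) = 30*T (M(E, T) = -6*(-5*T) = -(-30)*T = 30*T)
(-4289726 + 345907)/(M(-1184, -1113) + A(12)) = (-4289726 + 345907)/(30*(-1113) + 2*12*(7990 + 12)) = -3943819/(-33390 + 2*12*8002) = -3943819/(-33390 + 192048) = -3943819/158658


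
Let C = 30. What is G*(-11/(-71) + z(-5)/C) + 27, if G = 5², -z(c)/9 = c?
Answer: 9709/142 ≈ 68.373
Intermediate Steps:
z(c) = -9*c
G = 25
G*(-11/(-71) + z(-5)/C) + 27 = 25*(-11/(-71) - 9*(-5)/30) + 27 = 25*(-11*(-1/71) + 45*(1/30)) + 27 = 25*(11/71 + 3/2) + 27 = 25*(235/142) + 27 = 5875/142 + 27 = 9709/142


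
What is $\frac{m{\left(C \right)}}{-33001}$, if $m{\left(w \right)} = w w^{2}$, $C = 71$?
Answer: $- \frac{357911}{33001} \approx -10.845$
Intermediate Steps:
$m{\left(w \right)} = w^{3}$
$\frac{m{\left(C \right)}}{-33001} = \frac{71^{3}}{-33001} = 357911 \left(- \frac{1}{33001}\right) = - \frac{357911}{33001}$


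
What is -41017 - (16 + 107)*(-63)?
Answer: -33268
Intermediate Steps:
-41017 - (16 + 107)*(-63) = -41017 - 123*(-63) = -41017 - 1*(-7749) = -41017 + 7749 = -33268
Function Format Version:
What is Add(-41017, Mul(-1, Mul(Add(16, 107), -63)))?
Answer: -33268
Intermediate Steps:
Add(-41017, Mul(-1, Mul(Add(16, 107), -63))) = Add(-41017, Mul(-1, Mul(123, -63))) = Add(-41017, Mul(-1, -7749)) = Add(-41017, 7749) = -33268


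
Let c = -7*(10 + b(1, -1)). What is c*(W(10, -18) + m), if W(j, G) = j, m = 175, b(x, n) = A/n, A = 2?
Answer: -10360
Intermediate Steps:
b(x, n) = 2/n
c = -56 (c = -7*(10 + 2/(-1)) = -7*(10 + 2*(-1)) = -7*(10 - 2) = -7*8 = -56)
c*(W(10, -18) + m) = -56*(10 + 175) = -56*185 = -10360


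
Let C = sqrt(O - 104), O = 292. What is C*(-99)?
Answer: -198*sqrt(47) ≈ -1357.4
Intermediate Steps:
C = 2*sqrt(47) (C = sqrt(292 - 104) = sqrt(188) = 2*sqrt(47) ≈ 13.711)
C*(-99) = (2*sqrt(47))*(-99) = -198*sqrt(47)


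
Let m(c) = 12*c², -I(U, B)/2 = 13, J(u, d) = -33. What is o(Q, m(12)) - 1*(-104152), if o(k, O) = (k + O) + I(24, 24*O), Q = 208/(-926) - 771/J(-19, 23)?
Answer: 539232269/5093 ≈ 1.0588e+5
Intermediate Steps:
I(U, B) = -26 (I(U, B) = -2*13 = -26)
Q = 117847/5093 (Q = 208/(-926) - 771/(-33) = 208*(-1/926) - 771*(-1/33) = -104/463 + 257/11 = 117847/5093 ≈ 23.139)
o(k, O) = -26 + O + k (o(k, O) = (k + O) - 26 = (O + k) - 26 = -26 + O + k)
o(Q, m(12)) - 1*(-104152) = (-26 + 12*12² + 117847/5093) - 1*(-104152) = (-26 + 12*144 + 117847/5093) + 104152 = (-26 + 1728 + 117847/5093) + 104152 = 8786133/5093 + 104152 = 539232269/5093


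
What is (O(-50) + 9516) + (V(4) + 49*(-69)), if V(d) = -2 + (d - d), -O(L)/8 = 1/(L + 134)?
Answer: 128791/21 ≈ 6132.9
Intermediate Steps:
O(L) = -8/(134 + L) (O(L) = -8/(L + 134) = -8/(134 + L))
V(d) = -2 (V(d) = -2 + 0 = -2)
(O(-50) + 9516) + (V(4) + 49*(-69)) = (-8/(134 - 50) + 9516) + (-2 + 49*(-69)) = (-8/84 + 9516) + (-2 - 3381) = (-8*1/84 + 9516) - 3383 = (-2/21 + 9516) - 3383 = 199834/21 - 3383 = 128791/21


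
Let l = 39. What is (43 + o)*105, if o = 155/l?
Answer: 64120/13 ≈ 4932.3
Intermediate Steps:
o = 155/39 ≈ 3.9744
(43 + o)*105 = (43 + 155/39)*105 = (1832/39)*105 = 64120/13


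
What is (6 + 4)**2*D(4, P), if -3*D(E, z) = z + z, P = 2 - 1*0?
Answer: -400/3 ≈ -133.33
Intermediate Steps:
P = 2 (P = 2 + 0 = 2)
D(E, z) = -2*z/3 (D(E, z) = -(z + z)/3 = -2*z/3)
(6 + 4)**2*D(4, P) = (6 + 4)**2*(-2/3*2) = 10**2*(-4/3) = 100*(-4/3) = -400/3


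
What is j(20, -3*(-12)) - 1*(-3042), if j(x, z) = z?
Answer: 3078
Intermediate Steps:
j(20, -3*(-12)) - 1*(-3042) = -3*(-12) - 1*(-3042) = 36 + 3042 = 3078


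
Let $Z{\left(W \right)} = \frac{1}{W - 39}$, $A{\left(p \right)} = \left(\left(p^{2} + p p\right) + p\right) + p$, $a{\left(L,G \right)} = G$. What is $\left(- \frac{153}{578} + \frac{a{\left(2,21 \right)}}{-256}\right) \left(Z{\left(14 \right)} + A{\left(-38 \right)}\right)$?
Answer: $- \frac{106081191}{108800} \approx -975.01$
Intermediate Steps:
$A{\left(p \right)} = 2 p + 2 p^{2}$ ($A{\left(p \right)} = \left(\left(p^{2} + p^{2}\right) + p\right) + p = \left(2 p^{2} + p\right) + p = \left(p + 2 p^{2}\right) + p = 2 p + 2 p^{2}$)
$Z{\left(W \right)} = \frac{1}{-39 + W}$
$\left(- \frac{153}{578} + \frac{a{\left(2,21 \right)}}{-256}\right) \left(Z{\left(14 \right)} + A{\left(-38 \right)}\right) = \left(- \frac{153}{578} + \frac{21}{-256}\right) \left(\frac{1}{-39 + 14} + 2 \left(-38\right) \left(1 - 38\right)\right) = \left(\left(-153\right) \frac{1}{578} + 21 \left(- \frac{1}{256}\right)\right) \left(\frac{1}{-25} + 2 \left(-38\right) \left(-37\right)\right) = \left(- \frac{9}{34} - \frac{21}{256}\right) \left(- \frac{1}{25} + 2812\right) = \left(- \frac{1509}{4352}\right) \frac{70299}{25} = - \frac{106081191}{108800}$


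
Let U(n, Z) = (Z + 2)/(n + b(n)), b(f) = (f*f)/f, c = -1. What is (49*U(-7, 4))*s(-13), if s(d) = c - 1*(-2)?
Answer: -21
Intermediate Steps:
b(f) = f (b(f) = f²/f = f)
s(d) = 1 (s(d) = -1 - 1*(-2) = -1 + 2 = 1)
U(n, Z) = (2 + Z)/(2*n) (U(n, Z) = (Z + 2)/(n + n) = (2 + Z)/((2*n)) = (2 + Z)*(1/(2*n)) = (2 + Z)/(2*n))
(49*U(-7, 4))*s(-13) = (49*((½)*(2 + 4)/(-7)))*1 = (49*((½)*(-⅐)*6))*1 = (49*(-3/7))*1 = -21*1 = -21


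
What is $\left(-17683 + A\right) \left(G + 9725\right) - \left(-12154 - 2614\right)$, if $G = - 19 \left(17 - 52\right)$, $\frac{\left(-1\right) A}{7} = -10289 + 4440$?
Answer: $241686168$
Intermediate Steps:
$A = 40943$ ($A = - 7 \left(-10289 + 4440\right) = \left(-7\right) \left(-5849\right) = 40943$)
$G = 665$ ($G = \left(-19\right) \left(-35\right) = 665$)
$\left(-17683 + A\right) \left(G + 9725\right) - \left(-12154 - 2614\right) = \left(-17683 + 40943\right) \left(665 + 9725\right) - \left(-12154 - 2614\right) = 23260 \cdot 10390 - \left(-12154 - 2614\right) = 241671400 - -14768 = 241671400 + 14768 = 241686168$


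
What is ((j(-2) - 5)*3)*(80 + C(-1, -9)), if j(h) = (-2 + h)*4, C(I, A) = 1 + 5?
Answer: -5418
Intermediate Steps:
C(I, A) = 6
j(h) = -8 + 4*h
((j(-2) - 5)*3)*(80 + C(-1, -9)) = (((-8 + 4*(-2)) - 5)*3)*(80 + 6) = (((-8 - 8) - 5)*3)*86 = ((-16 - 5)*3)*86 = -21*3*86 = -63*86 = -5418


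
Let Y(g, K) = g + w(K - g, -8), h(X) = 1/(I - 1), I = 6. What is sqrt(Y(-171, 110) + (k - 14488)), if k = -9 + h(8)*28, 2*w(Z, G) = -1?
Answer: I*sqrt(1466290)/10 ≈ 121.09*I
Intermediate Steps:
w(Z, G) = -1/2 (w(Z, G) = (1/2)*(-1) = -1/2)
h(X) = 1/5 (h(X) = 1/(6 - 1) = 1/5)
Y(g, K) = -1/2 + g (Y(g, K) = g - 1/2 = -1/2 + g)
k = -17/5 (k = -9 + (1/5)*28 = -9 + 28/5 = -17/5 ≈ -3.4000)
sqrt(Y(-171, 110) + (k - 14488)) = sqrt((-1/2 - 171) + (-17/5 - 14488)) = sqrt(-343/2 - 72457/5) = sqrt(-146629/10) = I*sqrt(1466290)/10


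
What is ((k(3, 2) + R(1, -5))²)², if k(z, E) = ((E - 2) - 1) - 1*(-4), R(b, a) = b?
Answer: 256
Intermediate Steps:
k(z, E) = 1 + E (k(z, E) = ((-2 + E) - 1) + 4 = (-3 + E) + 4 = 1 + E)
((k(3, 2) + R(1, -5))²)² = (((1 + 2) + 1)²)² = ((3 + 1)²)² = (4²)² = 16² = 256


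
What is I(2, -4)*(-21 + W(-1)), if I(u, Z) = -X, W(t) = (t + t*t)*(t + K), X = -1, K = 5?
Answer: -21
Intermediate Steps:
W(t) = (5 + t)*(t + t**2) (W(t) = (t + t*t)*(t + 5) = (t + t**2)*(5 + t) = (5 + t)*(t + t**2))
I(u, Z) = 1 (I(u, Z) = -1*(-1) = 1)
I(2, -4)*(-21 + W(-1)) = 1*(-21 - (5 + (-1)**2 + 6*(-1))) = 1*(-21 - (5 + 1 - 6)) = 1*(-21 - 1*0) = 1*(-21 + 0) = 1*(-21) = -21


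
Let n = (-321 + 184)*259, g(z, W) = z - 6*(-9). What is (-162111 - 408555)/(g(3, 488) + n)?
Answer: 285333/17713 ≈ 16.109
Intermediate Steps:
g(z, W) = 54 + z (g(z, W) = z + 54 = 54 + z)
n = -35483 (n = -137*259 = -35483)
(-162111 - 408555)/(g(3, 488) + n) = (-162111 - 408555)/((54 + 3) - 35483) = -570666/(57 - 35483) = -570666/(-35426) = -570666*(-1/35426) = 285333/17713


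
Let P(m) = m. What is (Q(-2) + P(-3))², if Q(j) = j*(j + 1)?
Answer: 1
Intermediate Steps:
Q(j) = j*(1 + j)
(Q(-2) + P(-3))² = (-2*(1 - 2) - 3)² = (-2*(-1) - 3)² = (2 - 3)² = (-1)² = 1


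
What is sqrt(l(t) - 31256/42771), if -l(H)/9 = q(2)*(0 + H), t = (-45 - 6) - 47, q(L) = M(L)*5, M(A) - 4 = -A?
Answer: 2*sqrt(4033401149811)/42771 ≈ 93.911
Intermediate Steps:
M(A) = 4 - A
q(L) = 20 - 5*L (q(L) = (4 - L)*5 = 20 - 5*L)
t = -98 (t = -51 - 47 = -98)
l(H) = -90*H (l(H) = -9*(20 - 5*2)*(0 + H) = -9*(20 - 10)*H = -90*H)
sqrt(l(t) - 31256/42771) = sqrt(-90*(-98) - 31256/42771) = sqrt(8820 - 31256*1/42771) = sqrt(8820 - 31256/42771) = sqrt(377208964/42771) = 2*sqrt(4033401149811)/42771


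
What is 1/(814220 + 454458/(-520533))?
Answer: 173511/141275974934 ≈ 1.2282e-6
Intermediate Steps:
1/(814220 + 454458/(-520533)) = 1/(814220 + 454458*(-1/520533)) = 1/(814220 - 151486/173511) = 1/(141275974934/173511) = 173511/141275974934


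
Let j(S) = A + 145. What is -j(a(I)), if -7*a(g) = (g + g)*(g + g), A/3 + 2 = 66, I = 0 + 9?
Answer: -337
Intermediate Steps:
I = 9
A = 192 (A = -6 + 3*66 = -6 + 198 = 192)
a(g) = -4*g**2/7 (a(g) = -(g + g)*(g + g)/7 = -2*g*2*g/7 = -4*g**2/7)
j(S) = 337 (j(S) = 192 + 145 = 337)
-j(a(I)) = -1*337 = -337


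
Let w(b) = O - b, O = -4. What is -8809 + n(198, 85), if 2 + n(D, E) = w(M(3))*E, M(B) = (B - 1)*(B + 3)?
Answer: -10171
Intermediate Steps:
M(B) = (-1 + B)*(3 + B)
w(b) = -4 - b
n(D, E) = -2 - 16*E (n(D, E) = -2 + (-4 - (-3 + 3² + 2*3))*E = -2 + (-4 - (-3 + 9 + 6))*E = -2 + (-4 - 1*12)*E = -2 + (-4 - 12)*E = -2 - 16*E)
-8809 + n(198, 85) = -8809 + (-2 - 16*85) = -8809 + (-2 - 1360) = -8809 - 1362 = -10171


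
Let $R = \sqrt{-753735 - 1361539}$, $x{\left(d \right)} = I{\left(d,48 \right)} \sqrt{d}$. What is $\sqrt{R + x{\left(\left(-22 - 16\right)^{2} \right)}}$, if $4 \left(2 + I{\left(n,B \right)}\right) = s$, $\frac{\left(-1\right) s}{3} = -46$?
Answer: $\sqrt{1235 + i \sqrt{2115274}} \approx 39.642 + 18.344 i$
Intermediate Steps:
$s = 138$ ($s = \left(-3\right) \left(-46\right) = 138$)
$I{\left(n,B \right)} = \frac{65}{2}$ ($I{\left(n,B \right)} = -2 + \frac{1}{4} \cdot 138 = -2 + \frac{69}{2} = \frac{65}{2}$)
$x{\left(d \right)} = \frac{65 \sqrt{d}}{2}$
$R = i \sqrt{2115274}$ ($R = \sqrt{-753735 - 1361539} = \sqrt{-2115274} = i \sqrt{2115274} \approx 1454.4 i$)
$\sqrt{R + x{\left(\left(-22 - 16\right)^{2} \right)}} = \sqrt{i \sqrt{2115274} + \frac{65 \sqrt{\left(-22 - 16\right)^{2}}}{2}} = \sqrt{i \sqrt{2115274} + \frac{65 \sqrt{\left(-38\right)^{2}}}{2}} = \sqrt{i \sqrt{2115274} + \frac{65 \sqrt{1444}}{2}} = \sqrt{i \sqrt{2115274} + \frac{65}{2} \cdot 38} = \sqrt{i \sqrt{2115274} + 1235} = \sqrt{1235 + i \sqrt{2115274}}$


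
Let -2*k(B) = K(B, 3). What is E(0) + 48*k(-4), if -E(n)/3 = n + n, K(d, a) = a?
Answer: -72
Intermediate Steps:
k(B) = -3/2 (k(B) = -½*3 = -3/2)
E(n) = -6*n (E(n) = -3*(n + n) = -6*n)
E(0) + 48*k(-4) = -6*0 + 48*(-3/2) = 0 - 72 = -72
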